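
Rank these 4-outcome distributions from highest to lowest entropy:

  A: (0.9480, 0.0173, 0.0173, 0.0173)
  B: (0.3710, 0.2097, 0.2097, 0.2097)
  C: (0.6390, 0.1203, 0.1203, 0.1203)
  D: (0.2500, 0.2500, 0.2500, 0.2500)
D > B > C > A

Key insight: Entropy is maximized by uniform distributions and minimized by concentrated distributions.

Entropies:
  H(A) = 0.3773 bits
  H(B) = 1.9484 bits
  H(C) = 1.5157 bits
  H(D) = 2.0000 bits

Ranking: D > B > C > A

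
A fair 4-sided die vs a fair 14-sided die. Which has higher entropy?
14-sided die

Both are uniform distributions; for uniform over n outcomes, H = log₂(n). H(4-sided) = log₂(4) = 2.000 bits and H(14-sided) = log₂(14) = 3.807 bits. More outcomes in a uniform distribution means higher entropy.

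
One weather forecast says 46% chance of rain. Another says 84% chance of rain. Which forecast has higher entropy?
46% forecast

Treat each forecast as a Bernoulli distribution. Binary entropy is maximized at p=0.5 and falls off symmetrically toward 0 or 1. The 46% forecast is closer to 50%, so it is more uncertain. H(46%) ≈ 0.995 bits, H(84%) ≈ 0.634 bits.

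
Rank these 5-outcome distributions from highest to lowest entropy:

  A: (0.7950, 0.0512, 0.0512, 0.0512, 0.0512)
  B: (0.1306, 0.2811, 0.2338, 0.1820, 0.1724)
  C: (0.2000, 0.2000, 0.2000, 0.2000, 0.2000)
C > B > A

Key insight: Entropy is maximized by uniform distributions and minimized by concentrated distributions.

- Uniform distributions have maximum entropy log₂(5) = 2.3219 bits
- The more "peaked" or concentrated a distribution, the lower its entropy

Entropies:
  H(A) = 1.1418 bits
  H(B) = 2.2731 bits
  H(C) = 2.3219 bits

Ranking: C > B > A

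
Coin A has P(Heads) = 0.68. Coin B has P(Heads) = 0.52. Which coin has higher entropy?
B

For binary distributions, entropy is maximized at p=0.5 and decreases as p moves toward 0 or 1.

H(A) = H(0.68) = 0.9044 bits
H(B) = H(0.52) = 0.9988 bits

Distribution B (p=0.52) is closer to uniform (p=0.5), so it has higher entropy.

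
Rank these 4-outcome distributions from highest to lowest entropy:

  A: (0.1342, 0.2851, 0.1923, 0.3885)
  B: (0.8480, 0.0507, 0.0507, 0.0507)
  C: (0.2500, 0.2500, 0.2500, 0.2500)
C > A > B

Key insight: Entropy is maximized by uniform distributions and minimized by concentrated distributions.

- Uniform distributions have maximum entropy log₂(4) = 2.0000 bits
- The more "peaked" or concentrated a distribution, the lower its entropy

Entropies:
  H(A) = 1.8922 bits
  H(B) = 0.8557 bits
  H(C) = 2.0000 bits

Ranking: C > A > B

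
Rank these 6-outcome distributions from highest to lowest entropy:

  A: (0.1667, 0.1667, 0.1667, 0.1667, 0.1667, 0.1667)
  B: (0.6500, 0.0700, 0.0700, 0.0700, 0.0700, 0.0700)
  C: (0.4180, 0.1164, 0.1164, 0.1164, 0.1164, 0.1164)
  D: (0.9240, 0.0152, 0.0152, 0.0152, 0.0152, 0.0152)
A > C > B > D

Key insight: Entropy is maximized by uniform distributions and minimized by concentrated distributions.

Entropies:
  H(A) = 2.5850 bits
  H(B) = 1.7467 bits
  H(C) = 2.3319 bits
  H(D) = 0.5644 bits

Ranking: A > C > B > D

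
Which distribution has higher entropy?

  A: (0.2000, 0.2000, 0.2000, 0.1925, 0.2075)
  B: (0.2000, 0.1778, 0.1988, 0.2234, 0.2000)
A

Both distributions are close to uniform, making this a harder comparison.

H(A) = 2.3215 bits
H(B) = 2.3182 bits

The distribution closer to uniform has higher entropy.
Answer: A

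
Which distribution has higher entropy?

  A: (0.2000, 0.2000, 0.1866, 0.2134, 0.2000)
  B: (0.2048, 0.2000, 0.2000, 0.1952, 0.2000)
B

Both distributions are close to uniform, making this a harder comparison.

H(A) = 2.3206 bits
H(B) = 2.3218 bits

The distribution closer to uniform has higher entropy.
Answer: B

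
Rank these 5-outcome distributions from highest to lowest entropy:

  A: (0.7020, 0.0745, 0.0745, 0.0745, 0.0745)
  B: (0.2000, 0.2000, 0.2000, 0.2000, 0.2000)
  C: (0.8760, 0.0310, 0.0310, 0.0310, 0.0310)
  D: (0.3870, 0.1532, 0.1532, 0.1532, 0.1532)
B > D > A > C

Key insight: Entropy is maximized by uniform distributions and minimized by concentrated distributions.

Entropies:
  H(A) = 1.4748 bits
  H(B) = 2.3219 bits
  H(C) = 0.7888 bits
  H(D) = 2.1888 bits

Ranking: B > D > A > C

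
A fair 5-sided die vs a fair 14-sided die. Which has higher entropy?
14-sided die

Both are uniform distributions; for uniform over n outcomes, H = log₂(n). H(5-sided) = log₂(5) = 2.322 bits and H(14-sided) = log₂(14) = 3.807 bits. More outcomes in a uniform distribution means higher entropy.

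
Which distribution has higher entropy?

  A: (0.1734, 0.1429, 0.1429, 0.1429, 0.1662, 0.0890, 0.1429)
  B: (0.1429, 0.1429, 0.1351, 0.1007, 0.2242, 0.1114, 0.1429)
A

Both distributions are close to uniform, making this a harder comparison.

H(A) = 2.7834 bits
H(B) = 2.7632 bits

The distribution closer to uniform has higher entropy.
Answer: A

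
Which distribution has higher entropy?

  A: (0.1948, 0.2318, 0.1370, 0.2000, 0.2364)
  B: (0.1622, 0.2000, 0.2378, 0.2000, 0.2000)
B

Both distributions are close to uniform, making this a harder comparison.

H(A) = 2.2978 bits
H(B) = 2.3116 bits

The distribution closer to uniform has higher entropy.
Answer: B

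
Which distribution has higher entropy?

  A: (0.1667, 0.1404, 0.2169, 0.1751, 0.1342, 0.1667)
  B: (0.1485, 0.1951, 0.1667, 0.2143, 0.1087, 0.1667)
A

Both distributions are close to uniform, making this a harder comparison.

H(A) = 2.5666 bits
H(B) = 2.5546 bits

The distribution closer to uniform has higher entropy.
Answer: A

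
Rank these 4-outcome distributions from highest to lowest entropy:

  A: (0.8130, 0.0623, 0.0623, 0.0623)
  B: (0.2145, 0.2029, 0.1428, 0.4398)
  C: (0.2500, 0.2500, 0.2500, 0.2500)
C > B > A

Key insight: Entropy is maximized by uniform distributions and minimized by concentrated distributions.

- Uniform distributions have maximum entropy log₂(4) = 2.0000 bits
- The more "peaked" or concentrated a distribution, the lower its entropy

Entropies:
  H(A) = 0.9915 bits
  H(B) = 1.8655 bits
  H(C) = 2.0000 bits

Ranking: C > B > A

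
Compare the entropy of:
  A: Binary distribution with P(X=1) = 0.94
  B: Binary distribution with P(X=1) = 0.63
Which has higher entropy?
B

For binary distributions, entropy is maximized at p=0.5 and decreases as p moves toward 0 or 1.

H(A) = H(0.94) = 0.3274 bits
H(B) = H(0.63) = 0.9507 bits

Distribution B (p=0.63) is closer to uniform (p=0.5), so it has higher entropy.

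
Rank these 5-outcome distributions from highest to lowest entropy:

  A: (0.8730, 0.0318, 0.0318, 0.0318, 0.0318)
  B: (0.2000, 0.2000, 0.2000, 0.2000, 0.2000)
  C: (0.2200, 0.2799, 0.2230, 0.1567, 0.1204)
B > C > A

Key insight: Entropy is maximized by uniform distributions and minimized by concentrated distributions.

- Uniform distributions have maximum entropy log₂(5) = 2.3219 bits
- The more "peaked" or concentrated a distribution, the lower its entropy

Entropies:
  H(A) = 0.8032 bits
  H(B) = 2.3219 bits
  H(C) = 2.2642 bits

Ranking: B > C > A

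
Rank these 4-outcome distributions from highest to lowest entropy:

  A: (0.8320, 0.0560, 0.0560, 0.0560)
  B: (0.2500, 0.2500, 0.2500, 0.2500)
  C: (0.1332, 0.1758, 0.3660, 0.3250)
B > C > A

Key insight: Entropy is maximized by uniform distributions and minimized by concentrated distributions.

- Uniform distributions have maximum entropy log₂(4) = 2.0000 bits
- The more "peaked" or concentrated a distribution, the lower its entropy

Entropies:
  H(A) = 0.9194 bits
  H(B) = 2.0000 bits
  H(C) = 1.8860 bits

Ranking: B > C > A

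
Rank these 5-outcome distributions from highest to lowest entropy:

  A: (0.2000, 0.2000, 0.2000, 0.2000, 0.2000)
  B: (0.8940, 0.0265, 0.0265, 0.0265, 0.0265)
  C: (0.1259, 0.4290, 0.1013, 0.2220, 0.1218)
A > C > B

Key insight: Entropy is maximized by uniform distributions and minimized by concentrated distributions.

- Uniform distributions have maximum entropy log₂(5) = 2.3219 bits
- The more "peaked" or concentrated a distribution, the lower its entropy

Entropies:
  H(A) = 2.3219 bits
  H(B) = 0.6997 bits
  H(C) = 2.0868 bits

Ranking: A > C > B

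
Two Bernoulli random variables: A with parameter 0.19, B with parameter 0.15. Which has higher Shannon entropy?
A

For binary distributions, entropy is maximized at p=0.5 and decreases as p moves toward 0 or 1.

H(A) = H(0.19) = 0.7015 bits
H(B) = H(0.15) = 0.6098 bits

Distribution A (p=0.19) is closer to uniform (p=0.5), so it has higher entropy.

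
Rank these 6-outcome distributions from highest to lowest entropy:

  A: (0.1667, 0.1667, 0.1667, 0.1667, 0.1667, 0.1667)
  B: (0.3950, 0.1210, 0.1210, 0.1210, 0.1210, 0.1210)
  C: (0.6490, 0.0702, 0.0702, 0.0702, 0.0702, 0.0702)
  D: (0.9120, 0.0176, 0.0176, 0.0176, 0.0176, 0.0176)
A > B > C > D

Key insight: Entropy is maximized by uniform distributions and minimized by concentrated distributions.

Entropies:
  H(A) = 2.5850 bits
  H(B) = 2.3727 bits
  H(C) = 1.7500 bits
  H(D) = 0.6341 bits

Ranking: A > B > C > D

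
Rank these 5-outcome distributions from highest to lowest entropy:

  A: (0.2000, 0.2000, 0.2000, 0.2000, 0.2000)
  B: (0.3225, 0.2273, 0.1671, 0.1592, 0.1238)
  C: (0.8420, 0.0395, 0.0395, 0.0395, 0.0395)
A > B > C

Key insight: Entropy is maximized by uniform distributions and minimized by concentrated distributions.

- Uniform distributions have maximum entropy log₂(5) = 2.3219 bits
- The more "peaked" or concentrated a distribution, the lower its entropy

Entropies:
  H(A) = 2.3219 bits
  H(B) = 2.2389 bits
  H(C) = 0.9455 bits

Ranking: A > B > C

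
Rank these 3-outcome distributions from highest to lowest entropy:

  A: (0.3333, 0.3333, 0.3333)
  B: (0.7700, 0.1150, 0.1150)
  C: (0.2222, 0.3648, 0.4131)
A > C > B

Key insight: Entropy is maximized by uniform distributions and minimized by concentrated distributions.

- Uniform distributions have maximum entropy log₂(3) = 1.5850 bits
- The more "peaked" or concentrated a distribution, the lower its entropy

Entropies:
  H(A) = 1.5850 bits
  H(B) = 1.0080 bits
  H(C) = 1.5398 bits

Ranking: A > C > B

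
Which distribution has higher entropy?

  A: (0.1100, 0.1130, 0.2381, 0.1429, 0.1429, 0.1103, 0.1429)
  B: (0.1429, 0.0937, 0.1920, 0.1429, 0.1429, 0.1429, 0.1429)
B

Both distributions are close to uniform, making this a harder comparison.

H(A) = 2.7527 bits
H(B) = 2.7824 bits

The distribution closer to uniform has higher entropy.
Answer: B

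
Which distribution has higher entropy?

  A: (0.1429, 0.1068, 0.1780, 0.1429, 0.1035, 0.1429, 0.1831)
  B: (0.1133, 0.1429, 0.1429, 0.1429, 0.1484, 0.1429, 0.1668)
B

Both distributions are close to uniform, making this a harder comparison.

H(A) = 2.7782 bits
H(B) = 2.7997 bits

The distribution closer to uniform has higher entropy.
Answer: B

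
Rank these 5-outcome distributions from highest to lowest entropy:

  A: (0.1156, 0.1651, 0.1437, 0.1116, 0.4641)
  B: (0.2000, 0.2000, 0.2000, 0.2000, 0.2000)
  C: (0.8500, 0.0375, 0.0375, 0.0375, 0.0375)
B > A > C

Key insight: Entropy is maximized by uniform distributions and minimized by concentrated distributions.

- Uniform distributions have maximum entropy log₂(5) = 2.3219 bits
- The more "peaked" or concentrated a distribution, the lower its entropy

Entropies:
  H(A) = 2.0581 bits
  H(B) = 2.3219 bits
  H(C) = 0.9098 bits

Ranking: B > A > C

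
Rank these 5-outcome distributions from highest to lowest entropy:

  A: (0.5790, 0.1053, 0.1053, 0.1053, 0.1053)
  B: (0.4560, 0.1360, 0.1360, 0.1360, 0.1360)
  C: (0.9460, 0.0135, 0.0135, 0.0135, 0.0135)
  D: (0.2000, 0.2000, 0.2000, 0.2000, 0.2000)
D > B > A > C

Key insight: Entropy is maximized by uniform distributions and minimized by concentrated distributions.

Entropies:
  H(A) = 1.8239 bits
  H(B) = 2.0824 bits
  H(C) = 0.4112 bits
  H(D) = 2.3219 bits

Ranking: D > B > A > C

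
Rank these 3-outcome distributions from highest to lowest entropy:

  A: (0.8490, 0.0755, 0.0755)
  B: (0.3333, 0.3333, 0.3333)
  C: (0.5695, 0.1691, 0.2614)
B > C > A

Key insight: Entropy is maximized by uniform distributions and minimized by concentrated distributions.

- Uniform distributions have maximum entropy log₂(3) = 1.5850 bits
- The more "peaked" or concentrated a distribution, the lower its entropy

Entropies:
  H(A) = 0.7633 bits
  H(B) = 1.5850 bits
  H(C) = 1.4021 bits

Ranking: B > C > A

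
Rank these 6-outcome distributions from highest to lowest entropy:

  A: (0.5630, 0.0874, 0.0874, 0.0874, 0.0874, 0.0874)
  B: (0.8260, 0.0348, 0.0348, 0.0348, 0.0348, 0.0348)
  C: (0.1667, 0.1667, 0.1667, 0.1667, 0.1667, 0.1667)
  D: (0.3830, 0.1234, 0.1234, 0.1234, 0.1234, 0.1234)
C > D > A > B

Key insight: Entropy is maximized by uniform distributions and minimized by concentrated distributions.

Entropies:
  H(A) = 2.0032 bits
  H(B) = 1.0708 bits
  H(C) = 2.5850 bits
  H(D) = 2.3928 bits

Ranking: C > D > A > B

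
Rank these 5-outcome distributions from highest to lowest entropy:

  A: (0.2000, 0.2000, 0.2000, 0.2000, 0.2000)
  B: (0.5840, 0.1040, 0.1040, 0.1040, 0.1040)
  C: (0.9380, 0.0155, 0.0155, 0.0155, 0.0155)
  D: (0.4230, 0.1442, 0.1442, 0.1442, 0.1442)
A > D > B > C

Key insight: Entropy is maximized by uniform distributions and minimized by concentrated distributions.

Entropies:
  H(A) = 2.3219 bits
  H(B) = 1.8115 bits
  H(C) = 0.4593 bits
  H(D) = 2.1368 bits

Ranking: A > D > B > C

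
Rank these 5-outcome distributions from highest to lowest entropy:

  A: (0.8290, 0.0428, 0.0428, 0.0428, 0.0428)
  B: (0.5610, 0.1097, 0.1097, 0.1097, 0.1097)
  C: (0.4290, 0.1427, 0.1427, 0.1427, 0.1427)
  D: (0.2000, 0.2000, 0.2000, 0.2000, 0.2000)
D > C > B > A

Key insight: Entropy is maximized by uniform distributions and minimized by concentrated distributions.

Entropies:
  H(A) = 1.0020 bits
  H(B) = 1.8672 bits
  H(C) = 2.1274 bits
  H(D) = 2.3219 bits

Ranking: D > C > B > A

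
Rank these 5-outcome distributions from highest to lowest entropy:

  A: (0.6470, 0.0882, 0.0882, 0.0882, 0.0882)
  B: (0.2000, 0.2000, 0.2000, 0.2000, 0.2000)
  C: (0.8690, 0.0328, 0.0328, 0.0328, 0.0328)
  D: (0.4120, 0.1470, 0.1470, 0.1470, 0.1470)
B > D > A > C

Key insight: Entropy is maximized by uniform distributions and minimized by concentrated distributions.

Entropies:
  H(A) = 1.6427 bits
  H(B) = 2.3219 bits
  H(C) = 0.8222 bits
  H(D) = 2.1535 bits

Ranking: B > D > A > C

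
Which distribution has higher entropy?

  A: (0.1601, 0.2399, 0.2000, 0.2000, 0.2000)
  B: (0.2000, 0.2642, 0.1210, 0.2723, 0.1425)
A

Both distributions are close to uniform, making this a harder comparison.

H(A) = 2.3104 bits
H(B) = 2.2520 bits

The distribution closer to uniform has higher entropy.
Answer: A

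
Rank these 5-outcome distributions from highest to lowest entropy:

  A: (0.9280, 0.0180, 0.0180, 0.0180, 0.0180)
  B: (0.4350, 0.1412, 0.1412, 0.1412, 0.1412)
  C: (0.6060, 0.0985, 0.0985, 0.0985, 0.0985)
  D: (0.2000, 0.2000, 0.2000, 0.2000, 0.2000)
D > B > C > A

Key insight: Entropy is maximized by uniform distributions and minimized by concentrated distributions.

Entropies:
  H(A) = 0.5173 bits
  H(B) = 2.1178 bits
  H(C) = 1.7553 bits
  H(D) = 2.3219 bits

Ranking: D > B > C > A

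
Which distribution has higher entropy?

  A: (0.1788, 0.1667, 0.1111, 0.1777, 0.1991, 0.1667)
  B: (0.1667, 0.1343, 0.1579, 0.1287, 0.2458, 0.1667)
A

Both distributions are close to uniform, making this a harder comparison.

H(A) = 2.5644 bits
H(B) = 2.5494 bits

The distribution closer to uniform has higher entropy.
Answer: A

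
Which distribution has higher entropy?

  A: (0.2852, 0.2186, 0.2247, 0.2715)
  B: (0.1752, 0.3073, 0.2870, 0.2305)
A

Both distributions are close to uniform, making this a harder comparison.

H(A) = 1.9904 bits
H(B) = 1.9683 bits

The distribution closer to uniform has higher entropy.
Answer: A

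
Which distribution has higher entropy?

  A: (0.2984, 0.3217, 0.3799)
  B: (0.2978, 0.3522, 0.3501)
B

Both distributions are close to uniform, making this a harder comparison.

H(A) = 1.5774 bits
H(B) = 1.5808 bits

The distribution closer to uniform has higher entropy.
Answer: B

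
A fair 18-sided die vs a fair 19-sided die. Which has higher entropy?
19-sided die

Both are uniform distributions; for uniform over n outcomes, H = log₂(n). H(18-sided) = log₂(18) = 4.170 bits and H(19-sided) = log₂(19) = 4.248 bits. More outcomes in a uniform distribution means higher entropy.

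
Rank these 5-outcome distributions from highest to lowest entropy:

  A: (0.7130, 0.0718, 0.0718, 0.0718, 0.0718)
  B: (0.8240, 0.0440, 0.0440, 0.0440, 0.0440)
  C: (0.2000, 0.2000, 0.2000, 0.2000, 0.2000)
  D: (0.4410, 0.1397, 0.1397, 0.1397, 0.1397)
C > D > A > B

Key insight: Entropy is maximized by uniform distributions and minimized by concentrated distributions.

Entropies:
  H(A) = 1.4388 bits
  H(B) = 1.0232 bits
  H(C) = 2.3219 bits
  H(D) = 2.1079 bits

Ranking: C > D > A > B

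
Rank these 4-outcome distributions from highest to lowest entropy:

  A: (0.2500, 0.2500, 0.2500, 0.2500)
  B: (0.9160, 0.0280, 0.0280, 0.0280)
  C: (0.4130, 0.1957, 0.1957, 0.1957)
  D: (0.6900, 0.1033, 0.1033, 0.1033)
A > C > D > B

Key insight: Entropy is maximized by uniform distributions and minimized by concentrated distributions.

Entropies:
  H(A) = 2.0000 bits
  H(B) = 0.5493 bits
  H(C) = 1.9084 bits
  H(D) = 1.3845 bits

Ranking: A > C > D > B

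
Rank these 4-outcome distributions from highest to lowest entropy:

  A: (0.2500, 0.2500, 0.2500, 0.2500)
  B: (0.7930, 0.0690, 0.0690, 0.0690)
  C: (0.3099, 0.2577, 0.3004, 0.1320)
A > C > B

Key insight: Entropy is maximized by uniform distributions and minimized by concentrated distributions.

- Uniform distributions have maximum entropy log₂(4) = 2.0000 bits
- The more "peaked" or concentrated a distribution, the lower its entropy

Entropies:
  H(A) = 2.0000 bits
  H(B) = 1.0638 bits
  H(C) = 1.9348 bits

Ranking: A > C > B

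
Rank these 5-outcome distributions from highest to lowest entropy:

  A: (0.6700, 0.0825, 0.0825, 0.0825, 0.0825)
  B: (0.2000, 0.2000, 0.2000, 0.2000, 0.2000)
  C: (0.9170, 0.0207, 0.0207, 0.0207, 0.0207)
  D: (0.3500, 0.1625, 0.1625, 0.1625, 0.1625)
B > D > A > C

Key insight: Entropy is maximized by uniform distributions and minimized by concentrated distributions.

Entropies:
  H(A) = 1.5749 bits
  H(B) = 2.3219 bits
  H(C) = 0.5787 bits
  H(D) = 2.2341 bits

Ranking: B > D > A > C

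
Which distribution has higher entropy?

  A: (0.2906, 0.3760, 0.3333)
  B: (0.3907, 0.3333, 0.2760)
A

Both distributions are close to uniform, making this a harder comparison.

H(A) = 1.5771 bits
H(B) = 1.5707 bits

The distribution closer to uniform has higher entropy.
Answer: A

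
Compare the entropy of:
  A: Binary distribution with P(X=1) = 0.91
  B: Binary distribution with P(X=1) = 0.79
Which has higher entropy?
B

For binary distributions, entropy is maximized at p=0.5 and decreases as p moves toward 0 or 1.

H(A) = H(0.91) = 0.4365 bits
H(B) = H(0.79) = 0.7415 bits

Distribution B (p=0.79) is closer to uniform (p=0.5), so it has higher entropy.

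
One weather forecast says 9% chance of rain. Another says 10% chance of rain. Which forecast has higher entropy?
10% forecast

Treat each forecast as a Bernoulli distribution. Binary entropy is maximized at p=0.5 and falls off symmetrically toward 0 or 1. The 10% forecast is closer to 50%, so it is more uncertain. H(9%) ≈ 0.436 bits, H(10%) ≈ 0.469 bits.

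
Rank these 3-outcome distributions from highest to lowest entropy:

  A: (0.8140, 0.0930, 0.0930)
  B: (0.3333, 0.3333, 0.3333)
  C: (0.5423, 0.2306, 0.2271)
B > C > A

Key insight: Entropy is maximized by uniform distributions and minimized by concentrated distributions.

- Uniform distributions have maximum entropy log₂(3) = 1.5850 bits
- The more "peaked" or concentrated a distribution, the lower its entropy

Entropies:
  H(A) = 0.8790 bits
  H(B) = 1.5850 bits
  H(C) = 1.4525 bits

Ranking: B > C > A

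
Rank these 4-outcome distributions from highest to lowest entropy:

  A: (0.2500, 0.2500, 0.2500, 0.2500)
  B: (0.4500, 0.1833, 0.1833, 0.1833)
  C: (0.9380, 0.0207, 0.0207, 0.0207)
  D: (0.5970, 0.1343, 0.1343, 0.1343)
A > B > D > C

Key insight: Entropy is maximized by uniform distributions and minimized by concentrated distributions.

Entropies:
  H(A) = 2.0000 bits
  H(B) = 1.8645 bits
  H(C) = 0.4336 bits
  H(D) = 1.6114 bits

Ranking: A > B > D > C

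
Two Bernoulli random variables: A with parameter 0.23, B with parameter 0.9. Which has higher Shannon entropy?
A

For binary distributions, entropy is maximized at p=0.5 and decreases as p moves toward 0 or 1.

H(A) = H(0.23) = 0.7780 bits
H(B) = H(0.9) = 0.4690 bits

Distribution A (p=0.23) is closer to uniform (p=0.5), so it has higher entropy.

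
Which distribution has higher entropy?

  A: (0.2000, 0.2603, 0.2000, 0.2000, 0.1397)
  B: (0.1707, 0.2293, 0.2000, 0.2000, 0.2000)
B

Both distributions are close to uniform, making this a harder comparison.

H(A) = 2.2953 bits
H(B) = 2.3157 bits

The distribution closer to uniform has higher entropy.
Answer: B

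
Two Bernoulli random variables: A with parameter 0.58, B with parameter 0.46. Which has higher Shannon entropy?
B

For binary distributions, entropy is maximized at p=0.5 and decreases as p moves toward 0 or 1.

H(A) = H(0.58) = 0.9815 bits
H(B) = H(0.46) = 0.9954 bits

Distribution B (p=0.46) is closer to uniform (p=0.5), so it has higher entropy.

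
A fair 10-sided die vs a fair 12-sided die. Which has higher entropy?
12-sided die

Both are uniform distributions; for uniform over n outcomes, H = log₂(n). H(10-sided) = log₂(10) = 3.322 bits and H(12-sided) = log₂(12) = 3.585 bits. More outcomes in a uniform distribution means higher entropy.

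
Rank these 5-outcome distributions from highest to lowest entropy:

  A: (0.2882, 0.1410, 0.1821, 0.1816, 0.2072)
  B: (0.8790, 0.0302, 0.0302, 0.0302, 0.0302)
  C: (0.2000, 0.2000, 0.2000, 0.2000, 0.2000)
C > A > B

Key insight: Entropy is maximized by uniform distributions and minimized by concentrated distributions.

- Uniform distributions have maximum entropy log₂(5) = 2.3219 bits
- The more "peaked" or concentrated a distribution, the lower its entropy

Entropies:
  H(A) = 2.2806 bits
  H(B) = 0.7742 bits
  H(C) = 2.3219 bits

Ranking: C > A > B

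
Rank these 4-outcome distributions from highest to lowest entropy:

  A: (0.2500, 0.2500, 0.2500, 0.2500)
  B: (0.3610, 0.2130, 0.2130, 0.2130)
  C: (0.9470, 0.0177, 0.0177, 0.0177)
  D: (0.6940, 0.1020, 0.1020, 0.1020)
A > B > D > C

Key insight: Entropy is maximized by uniform distributions and minimized by concentrated distributions.

Entropies:
  H(A) = 2.0000 bits
  H(B) = 1.9563 bits
  H(C) = 0.3830 bits
  H(D) = 1.3735 bits

Ranking: A > B > D > C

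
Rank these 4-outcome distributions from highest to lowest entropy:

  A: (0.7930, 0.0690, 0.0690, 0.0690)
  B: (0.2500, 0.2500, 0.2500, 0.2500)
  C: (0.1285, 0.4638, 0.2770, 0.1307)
B > C > A

Key insight: Entropy is maximized by uniform distributions and minimized by concentrated distributions.

- Uniform distributions have maximum entropy log₂(4) = 2.0000 bits
- The more "peaked" or concentrated a distribution, the lower its entropy

Entropies:
  H(A) = 1.0638 bits
  H(B) = 2.0000 bits
  H(C) = 1.7912 bits

Ranking: B > C > A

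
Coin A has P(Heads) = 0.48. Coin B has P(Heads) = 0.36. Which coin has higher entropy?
A

For binary distributions, entropy is maximized at p=0.5 and decreases as p moves toward 0 or 1.

H(A) = H(0.48) = 0.9988 bits
H(B) = H(0.36) = 0.9427 bits

Distribution A (p=0.48) is closer to uniform (p=0.5), so it has higher entropy.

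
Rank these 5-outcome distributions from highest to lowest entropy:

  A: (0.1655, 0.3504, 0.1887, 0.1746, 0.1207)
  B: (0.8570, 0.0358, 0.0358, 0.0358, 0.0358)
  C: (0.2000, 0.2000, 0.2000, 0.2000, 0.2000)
C > A > B

Key insight: Entropy is maximized by uniform distributions and minimized by concentrated distributions.

- Uniform distributions have maximum entropy log₂(5) = 2.3219 bits
- The more "peaked" or concentrated a distribution, the lower its entropy

Entropies:
  H(A) = 2.2215 bits
  H(B) = 0.8780 bits
  H(C) = 2.3219 bits

Ranking: C > A > B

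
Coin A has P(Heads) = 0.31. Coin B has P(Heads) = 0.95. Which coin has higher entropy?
A

For binary distributions, entropy is maximized at p=0.5 and decreases as p moves toward 0 or 1.

H(A) = H(0.31) = 0.8932 bits
H(B) = H(0.95) = 0.2864 bits

Distribution A (p=0.31) is closer to uniform (p=0.5), so it has higher entropy.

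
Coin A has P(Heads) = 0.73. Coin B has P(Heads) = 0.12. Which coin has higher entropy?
A

For binary distributions, entropy is maximized at p=0.5 and decreases as p moves toward 0 or 1.

H(A) = H(0.73) = 0.8415 bits
H(B) = H(0.12) = 0.5294 bits

Distribution A (p=0.73) is closer to uniform (p=0.5), so it has higher entropy.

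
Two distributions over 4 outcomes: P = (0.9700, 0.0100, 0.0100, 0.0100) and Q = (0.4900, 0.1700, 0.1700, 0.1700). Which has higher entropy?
Q

P is highly concentrated on one outcome (97%), making it nearly deterministic. Q spreads its mass more evenly (max 49%). The more spread-out distribution has higher entropy: H(P) ≈ 0.242 bits, H(Q) ≈ 1.808 bits.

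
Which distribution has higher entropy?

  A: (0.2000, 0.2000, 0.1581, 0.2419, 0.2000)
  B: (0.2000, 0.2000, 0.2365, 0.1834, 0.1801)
B

Both distributions are close to uniform, making this a harder comparison.

H(A) = 2.3091 bits
H(B) = 2.3149 bits

The distribution closer to uniform has higher entropy.
Answer: B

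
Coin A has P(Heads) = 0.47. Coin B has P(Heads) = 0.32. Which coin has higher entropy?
A

For binary distributions, entropy is maximized at p=0.5 and decreases as p moves toward 0 or 1.

H(A) = H(0.47) = 0.9974 bits
H(B) = H(0.32) = 0.9044 bits

Distribution A (p=0.47) is closer to uniform (p=0.5), so it has higher entropy.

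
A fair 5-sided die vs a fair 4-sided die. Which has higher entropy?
5-sided die

Both are uniform distributions; for uniform over n outcomes, H = log₂(n). H(5-sided) = log₂(5) = 2.322 bits and H(4-sided) = log₂(4) = 2.000 bits. More outcomes in a uniform distribution means higher entropy.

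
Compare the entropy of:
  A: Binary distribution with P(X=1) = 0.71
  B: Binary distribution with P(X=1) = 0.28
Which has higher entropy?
A

For binary distributions, entropy is maximized at p=0.5 and decreases as p moves toward 0 or 1.

H(A) = H(0.71) = 0.8687 bits
H(B) = H(0.28) = 0.8555 bits

Distribution A (p=0.71) is closer to uniform (p=0.5), so it has higher entropy.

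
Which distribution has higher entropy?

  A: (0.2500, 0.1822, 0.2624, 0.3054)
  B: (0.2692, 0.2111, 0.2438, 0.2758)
B

Both distributions are close to uniform, making this a harder comparison.

H(A) = 1.9767 bits
H(B) = 1.9924 bits

The distribution closer to uniform has higher entropy.
Answer: B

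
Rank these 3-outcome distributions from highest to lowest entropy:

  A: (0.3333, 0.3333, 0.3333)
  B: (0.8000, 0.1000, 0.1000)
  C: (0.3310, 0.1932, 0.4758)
A > C > B

Key insight: Entropy is maximized by uniform distributions and minimized by concentrated distributions.

- Uniform distributions have maximum entropy log₂(3) = 1.5850 bits
- The more "peaked" or concentrated a distribution, the lower its entropy

Entropies:
  H(A) = 1.5850 bits
  H(B) = 0.9219 bits
  H(C) = 1.4961 bits

Ranking: A > C > B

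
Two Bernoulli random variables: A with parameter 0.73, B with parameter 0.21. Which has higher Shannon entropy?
A

For binary distributions, entropy is maximized at p=0.5 and decreases as p moves toward 0 or 1.

H(A) = H(0.73) = 0.8415 bits
H(B) = H(0.21) = 0.7415 bits

Distribution A (p=0.73) is closer to uniform (p=0.5), so it has higher entropy.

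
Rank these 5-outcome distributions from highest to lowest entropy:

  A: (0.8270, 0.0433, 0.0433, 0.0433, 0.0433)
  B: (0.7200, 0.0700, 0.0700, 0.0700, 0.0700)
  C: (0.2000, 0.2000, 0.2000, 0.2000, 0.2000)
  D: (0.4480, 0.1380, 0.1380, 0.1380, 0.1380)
C > D > B > A

Key insight: Entropy is maximized by uniform distributions and minimized by concentrated distributions.

Entropies:
  H(A) = 1.0105 bits
  H(B) = 1.4155 bits
  H(C) = 2.3219 bits
  H(D) = 2.0962 bits

Ranking: C > D > B > A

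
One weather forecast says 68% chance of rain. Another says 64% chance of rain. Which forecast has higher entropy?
64% forecast

Treat each forecast as a Bernoulli distribution. Binary entropy is maximized at p=0.5 and falls off symmetrically toward 0 or 1. The 64% forecast is closer to 50%, so it is more uncertain. H(68%) ≈ 0.904 bits, H(64%) ≈ 0.943 bits.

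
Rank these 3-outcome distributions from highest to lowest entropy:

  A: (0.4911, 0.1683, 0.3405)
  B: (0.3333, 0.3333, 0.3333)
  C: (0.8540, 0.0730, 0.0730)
B > A > C

Key insight: Entropy is maximized by uniform distributions and minimized by concentrated distributions.

- Uniform distributions have maximum entropy log₂(3) = 1.5850 bits
- The more "peaked" or concentrated a distribution, the lower its entropy

Entropies:
  H(A) = 1.4658 bits
  H(B) = 1.5850 bits
  H(C) = 0.7457 bits

Ranking: B > A > C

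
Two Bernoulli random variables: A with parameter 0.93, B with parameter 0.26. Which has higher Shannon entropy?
B

For binary distributions, entropy is maximized at p=0.5 and decreases as p moves toward 0 or 1.

H(A) = H(0.93) = 0.3659 bits
H(B) = H(0.26) = 0.8267 bits

Distribution B (p=0.26) is closer to uniform (p=0.5), so it has higher entropy.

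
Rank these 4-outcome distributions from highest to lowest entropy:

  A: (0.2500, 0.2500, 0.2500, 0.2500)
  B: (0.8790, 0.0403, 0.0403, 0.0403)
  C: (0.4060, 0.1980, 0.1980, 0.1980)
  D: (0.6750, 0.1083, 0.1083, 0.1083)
A > C > D > B

Key insight: Entropy is maximized by uniform distributions and minimized by concentrated distributions.

Entropies:
  H(A) = 2.0000 bits
  H(B) = 0.7240 bits
  H(C) = 1.9158 bits
  H(D) = 1.4248 bits

Ranking: A > C > D > B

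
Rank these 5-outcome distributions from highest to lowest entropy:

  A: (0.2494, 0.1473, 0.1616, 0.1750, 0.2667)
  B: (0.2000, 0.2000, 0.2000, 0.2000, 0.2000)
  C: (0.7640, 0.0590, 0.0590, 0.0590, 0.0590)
B > A > C

Key insight: Entropy is maximized by uniform distributions and minimized by concentrated distributions.

- Uniform distributions have maximum entropy log₂(5) = 2.3219 bits
- The more "peaked" or concentrated a distribution, the lower its entropy

Entropies:
  H(A) = 2.2802 bits
  H(B) = 2.3219 bits
  H(C) = 1.2603 bits

Ranking: B > A > C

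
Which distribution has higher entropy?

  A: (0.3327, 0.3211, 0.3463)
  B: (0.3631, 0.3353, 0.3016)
A

Both distributions are close to uniform, making this a harder comparison.

H(A) = 1.5843 bits
H(B) = 1.5808 bits

The distribution closer to uniform has higher entropy.
Answer: A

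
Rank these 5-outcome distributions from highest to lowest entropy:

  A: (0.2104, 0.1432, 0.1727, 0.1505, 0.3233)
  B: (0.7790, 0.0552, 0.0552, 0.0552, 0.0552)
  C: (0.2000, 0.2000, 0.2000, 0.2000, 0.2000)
C > A > B

Key insight: Entropy is maximized by uniform distributions and minimized by concentrated distributions.

- Uniform distributions have maximum entropy log₂(5) = 2.3219 bits
- The more "peaked" or concentrated a distribution, the lower its entropy

Entropies:
  H(A) = 2.2500 bits
  H(B) = 1.2040 bits
  H(C) = 2.3219 bits

Ranking: C > A > B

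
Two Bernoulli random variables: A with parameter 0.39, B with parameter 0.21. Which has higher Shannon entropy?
A

For binary distributions, entropy is maximized at p=0.5 and decreases as p moves toward 0 or 1.

H(A) = H(0.39) = 0.9648 bits
H(B) = H(0.21) = 0.7415 bits

Distribution A (p=0.39) is closer to uniform (p=0.5), so it has higher entropy.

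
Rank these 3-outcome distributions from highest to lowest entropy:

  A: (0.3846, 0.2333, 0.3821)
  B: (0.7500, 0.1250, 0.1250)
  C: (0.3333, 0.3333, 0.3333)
C > A > B

Key insight: Entropy is maximized by uniform distributions and minimized by concentrated distributions.

- Uniform distributions have maximum entropy log₂(3) = 1.5850 bits
- The more "peaked" or concentrated a distribution, the lower its entropy

Entropies:
  H(A) = 1.5504 bits
  H(B) = 1.0613 bits
  H(C) = 1.5850 bits

Ranking: C > A > B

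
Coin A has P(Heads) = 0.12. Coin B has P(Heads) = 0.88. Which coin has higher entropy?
Equal

For binary distributions, entropy is maximized at p=0.5 and decreases as p moves toward 0 or 1.

H(A) = H(0.12) = 0.5294 bits
H(B) = H(0.88) = 0.5294 bits

Both distributions are equally far from uniform (|0.12-0.5| = |0.88-0.5|), so they have the same entropy.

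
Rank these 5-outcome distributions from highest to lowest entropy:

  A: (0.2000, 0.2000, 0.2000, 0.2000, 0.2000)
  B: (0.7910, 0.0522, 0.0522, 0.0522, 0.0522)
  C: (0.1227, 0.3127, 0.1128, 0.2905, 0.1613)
A > C > B

Key insight: Entropy is maximized by uniform distributions and minimized by concentrated distributions.

- Uniform distributions have maximum entropy log₂(5) = 2.3219 bits
- The more "peaked" or concentrated a distribution, the lower its entropy

Entropies:
  H(A) = 2.3219 bits
  H(B) = 1.1576 bits
  H(C) = 2.1936 bits

Ranking: A > C > B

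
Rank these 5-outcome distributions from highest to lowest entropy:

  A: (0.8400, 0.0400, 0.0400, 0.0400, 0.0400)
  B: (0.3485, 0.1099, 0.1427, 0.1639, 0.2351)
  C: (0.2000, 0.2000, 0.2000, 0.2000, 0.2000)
C > B > A

Key insight: Entropy is maximized by uniform distributions and minimized by concentrated distributions.

- Uniform distributions have maximum entropy log₂(5) = 2.3219 bits
- The more "peaked" or concentrated a distribution, the lower its entropy

Entropies:
  H(A) = 0.9543 bits
  H(B) = 2.1996 bits
  H(C) = 2.3219 bits

Ranking: C > B > A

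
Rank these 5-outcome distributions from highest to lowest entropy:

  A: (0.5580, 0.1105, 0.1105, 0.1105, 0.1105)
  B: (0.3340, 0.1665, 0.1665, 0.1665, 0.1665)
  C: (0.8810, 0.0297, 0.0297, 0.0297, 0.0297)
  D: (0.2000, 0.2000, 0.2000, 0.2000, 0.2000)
D > B > A > C

Key insight: Entropy is maximized by uniform distributions and minimized by concentrated distributions.

Entropies:
  H(A) = 1.8743 bits
  H(B) = 2.2510 bits
  H(C) = 0.7645 bits
  H(D) = 2.3219 bits

Ranking: D > B > A > C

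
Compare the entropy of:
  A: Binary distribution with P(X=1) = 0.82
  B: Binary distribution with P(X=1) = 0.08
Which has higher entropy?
A

For binary distributions, entropy is maximized at p=0.5 and decreases as p moves toward 0 or 1.

H(A) = H(0.82) = 0.6801 bits
H(B) = H(0.08) = 0.4022 bits

Distribution A (p=0.82) is closer to uniform (p=0.5), so it has higher entropy.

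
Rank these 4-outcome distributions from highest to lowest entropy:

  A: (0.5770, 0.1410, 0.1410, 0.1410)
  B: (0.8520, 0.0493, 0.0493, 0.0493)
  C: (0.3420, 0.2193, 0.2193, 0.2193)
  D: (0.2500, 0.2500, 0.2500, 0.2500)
D > C > A > B

Key insight: Entropy is maximized by uniform distributions and minimized by concentrated distributions.

Entropies:
  H(A) = 1.6533 bits
  H(B) = 0.8394 bits
  H(C) = 1.9696 bits
  H(D) = 2.0000 bits

Ranking: D > C > A > B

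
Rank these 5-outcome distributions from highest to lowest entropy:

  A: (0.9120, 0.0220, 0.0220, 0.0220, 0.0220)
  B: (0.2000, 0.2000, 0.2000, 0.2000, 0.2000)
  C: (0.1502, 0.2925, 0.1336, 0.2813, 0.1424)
B > C > A

Key insight: Entropy is maximized by uniform distributions and minimized by concentrated distributions.

- Uniform distributions have maximum entropy log₂(5) = 2.3219 bits
- The more "peaked" or concentrated a distribution, the lower its entropy

Entropies:
  H(A) = 0.6058 bits
  H(B) = 2.3219 bits
  H(C) = 2.2327 bits

Ranking: B > C > A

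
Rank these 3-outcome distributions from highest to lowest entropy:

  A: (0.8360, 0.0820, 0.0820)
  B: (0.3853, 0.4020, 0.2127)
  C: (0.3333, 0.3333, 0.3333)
C > B > A

Key insight: Entropy is maximized by uniform distributions and minimized by concentrated distributions.

- Uniform distributions have maximum entropy log₂(3) = 1.5850 bits
- The more "peaked" or concentrated a distribution, the lower its entropy

Entropies:
  H(A) = 0.8078 bits
  H(B) = 1.5337 bits
  H(C) = 1.5850 bits

Ranking: C > B > A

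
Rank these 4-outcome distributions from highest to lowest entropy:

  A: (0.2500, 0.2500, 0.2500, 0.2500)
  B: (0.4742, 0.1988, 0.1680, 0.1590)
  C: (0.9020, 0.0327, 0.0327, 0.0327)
A > B > C

Key insight: Entropy is maximized by uniform distributions and minimized by concentrated distributions.

- Uniform distributions have maximum entropy log₂(4) = 2.0000 bits
- The more "peaked" or concentrated a distribution, the lower its entropy

Entropies:
  H(A) = 2.0000 bits
  H(B) = 1.8279 bits
  H(C) = 0.6179 bits

Ranking: A > B > C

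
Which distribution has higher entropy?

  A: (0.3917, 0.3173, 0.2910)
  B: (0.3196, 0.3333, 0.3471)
B

Both distributions are close to uniform, making this a harder comparison.

H(A) = 1.5734 bits
H(B) = 1.5841 bits

The distribution closer to uniform has higher entropy.
Answer: B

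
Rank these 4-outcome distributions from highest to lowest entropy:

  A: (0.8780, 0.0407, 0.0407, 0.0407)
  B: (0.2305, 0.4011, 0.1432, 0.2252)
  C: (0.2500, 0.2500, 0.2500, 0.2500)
C > B > A

Key insight: Entropy is maximized by uniform distributions and minimized by concentrated distributions.

- Uniform distributions have maximum entropy log₂(4) = 2.0000 bits
- The more "peaked" or concentrated a distribution, the lower its entropy

Entropies:
  H(A) = 0.7284 bits
  H(B) = 1.9025 bits
  H(C) = 2.0000 bits

Ranking: C > B > A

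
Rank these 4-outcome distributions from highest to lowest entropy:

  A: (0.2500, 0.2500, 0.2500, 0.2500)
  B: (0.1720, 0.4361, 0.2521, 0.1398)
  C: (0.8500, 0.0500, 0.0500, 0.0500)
A > B > C

Key insight: Entropy is maximized by uniform distributions and minimized by concentrated distributions.

- Uniform distributions have maximum entropy log₂(4) = 2.0000 bits
- The more "peaked" or concentrated a distribution, the lower its entropy

Entropies:
  H(A) = 2.0000 bits
  H(B) = 1.8569 bits
  H(C) = 0.8476 bits

Ranking: A > B > C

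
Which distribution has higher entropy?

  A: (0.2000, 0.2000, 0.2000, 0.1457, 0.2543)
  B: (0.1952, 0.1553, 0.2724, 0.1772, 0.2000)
A

Both distributions are close to uniform, making this a harder comparison.

H(A) = 2.3004 bits
H(B) = 2.2951 bits

The distribution closer to uniform has higher entropy.
Answer: A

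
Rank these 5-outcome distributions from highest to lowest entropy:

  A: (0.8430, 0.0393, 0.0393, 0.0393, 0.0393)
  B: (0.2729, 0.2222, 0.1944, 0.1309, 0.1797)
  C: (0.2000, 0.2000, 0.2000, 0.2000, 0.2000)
C > B > A

Key insight: Entropy is maximized by uniform distributions and minimized by concentrated distributions.

- Uniform distributions have maximum entropy log₂(5) = 2.3219 bits
- The more "peaked" or concentrated a distribution, the lower its entropy

Entropies:
  H(A) = 0.9411 bits
  H(B) = 2.2817 bits
  H(C) = 2.3219 bits

Ranking: C > B > A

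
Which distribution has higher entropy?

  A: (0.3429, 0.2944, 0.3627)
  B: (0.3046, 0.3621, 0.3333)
B

Both distributions are close to uniform, making this a harder comparison.

H(A) = 1.5795 bits
H(B) = 1.5814 bits

The distribution closer to uniform has higher entropy.
Answer: B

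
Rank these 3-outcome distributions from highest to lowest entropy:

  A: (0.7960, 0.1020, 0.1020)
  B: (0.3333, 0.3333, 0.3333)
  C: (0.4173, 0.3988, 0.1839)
B > C > A

Key insight: Entropy is maximized by uniform distributions and minimized by concentrated distributions.

- Uniform distributions have maximum entropy log₂(3) = 1.5850 bits
- The more "peaked" or concentrated a distribution, the lower its entropy

Entropies:
  H(A) = 0.9339 bits
  H(B) = 1.5850 bits
  H(C) = 1.5043 bits

Ranking: B > C > A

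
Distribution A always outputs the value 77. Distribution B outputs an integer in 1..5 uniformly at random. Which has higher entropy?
B

A is deterministic, so H(A) = 0. B is uniform over 5 outcomes, so H(B) = log₂(5) = 2.322 bits. Any distribution with genuine randomness has higher entropy than a deterministic one.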